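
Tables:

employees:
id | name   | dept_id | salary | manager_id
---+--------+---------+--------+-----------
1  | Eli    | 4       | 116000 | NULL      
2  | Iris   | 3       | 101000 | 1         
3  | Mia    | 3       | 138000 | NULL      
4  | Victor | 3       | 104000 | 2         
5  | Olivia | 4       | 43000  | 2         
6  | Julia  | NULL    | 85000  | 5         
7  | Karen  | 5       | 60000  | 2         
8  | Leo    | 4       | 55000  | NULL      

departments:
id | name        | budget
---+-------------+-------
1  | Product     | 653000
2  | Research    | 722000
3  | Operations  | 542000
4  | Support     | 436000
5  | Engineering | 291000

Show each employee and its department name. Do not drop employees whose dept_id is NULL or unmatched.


LEFT JOIN keeps every row from employees (the left table); where dept_id has no match in departments, the department columns become NULL. Walk through each employee:
  - employee 1 (Eli): dept_id=4 -> matches Support
  - employee 2 (Iris): dept_id=3 -> matches Operations
  - employee 3 (Mia): dept_id=3 -> matches Operations
  - employee 4 (Victor): dept_id=3 -> matches Operations
  - employee 5 (Olivia): dept_id=4 -> matches Support
  - employee 6 (Julia): dept_id=NULL, no match -> kept with NULL
  - employee 7 (Karen): dept_id=5 -> matches Engineering
  - employee 8 (Leo): dept_id=4 -> matches Support
All 8 rows appear; 1 has NULL department.

SQL:
SELECT a.name, b.name AS department
FROM employees a
LEFT JOIN departments b ON a.dept_id = b.id

Result:
name   | department 
-------+------------
Eli    | Support    
Iris   | Operations 
Mia    | Operations 
Victor | Operations 
Olivia | Support    
Julia  | NULL       
Karen  | Engineering
Leo    | Support    


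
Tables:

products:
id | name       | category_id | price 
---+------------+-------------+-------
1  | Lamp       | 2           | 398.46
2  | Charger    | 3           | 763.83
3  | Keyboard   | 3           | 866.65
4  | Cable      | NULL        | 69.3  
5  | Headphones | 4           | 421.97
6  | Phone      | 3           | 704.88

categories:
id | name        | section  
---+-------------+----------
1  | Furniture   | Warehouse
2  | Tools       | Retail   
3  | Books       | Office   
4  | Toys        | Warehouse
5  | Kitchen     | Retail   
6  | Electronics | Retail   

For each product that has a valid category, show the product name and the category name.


INNER JOIN keeps only products rows whose category_id matches an id in categories. Walk through each product:
  - product 1 (Lamp): category_id=2 -> matches Tools
  - product 2 (Charger): category_id=3 -> matches Books
  - product 3 (Keyboard): category_id=3 -> matches Books
  - product 4 (Cable): category_id=NULL, no match -> dropped
  - product 5 (Headphones): category_id=4 -> matches Toys
  - product 6 (Phone): category_id=3 -> matches Books
So 1 of 6 rows is dropped.

SQL:
SELECT a.name, b.name AS category
FROM products a
INNER JOIN categories b ON a.category_id = b.id

Result:
name       | category
-----------+---------
Lamp       | Tools   
Charger    | Books   
Keyboard   | Books   
Headphones | Toys    
Phone      | Books   


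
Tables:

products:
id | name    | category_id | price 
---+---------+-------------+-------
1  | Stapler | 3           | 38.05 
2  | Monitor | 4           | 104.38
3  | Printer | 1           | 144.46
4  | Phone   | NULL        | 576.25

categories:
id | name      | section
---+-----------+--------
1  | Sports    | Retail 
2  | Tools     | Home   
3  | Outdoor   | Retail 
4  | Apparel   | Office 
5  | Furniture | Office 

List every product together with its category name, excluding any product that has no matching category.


INNER JOIN keeps only products rows whose category_id matches an id in categories. Walk through each product:
  - product 1 (Stapler): category_id=3 -> matches Outdoor
  - product 2 (Monitor): category_id=4 -> matches Apparel
  - product 3 (Printer): category_id=1 -> matches Sports
  - product 4 (Phone): category_id=NULL, no match -> dropped
So 1 of 4 rows is dropped.

SQL:
SELECT a.name, b.name AS category
FROM products a
INNER JOIN categories b ON a.category_id = b.id

Result:
name    | category
--------+---------
Stapler | Outdoor 
Monitor | Apparel 
Printer | Sports  


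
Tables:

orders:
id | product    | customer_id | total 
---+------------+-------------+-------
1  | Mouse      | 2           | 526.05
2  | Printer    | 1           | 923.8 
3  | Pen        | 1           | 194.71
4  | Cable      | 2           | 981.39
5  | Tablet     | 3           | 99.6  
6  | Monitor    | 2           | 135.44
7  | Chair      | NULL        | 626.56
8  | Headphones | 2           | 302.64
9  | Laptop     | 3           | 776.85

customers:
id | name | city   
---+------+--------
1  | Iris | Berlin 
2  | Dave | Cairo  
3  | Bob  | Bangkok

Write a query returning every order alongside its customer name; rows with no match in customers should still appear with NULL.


LEFT JOIN keeps every row from orders (the left table); where customer_id has no match in customers, the customer columns become NULL. Walk through each order:
  - order 1 (Mouse): customer_id=2 -> matches Dave
  - order 2 (Printer): customer_id=1 -> matches Iris
  - order 3 (Pen): customer_id=1 -> matches Iris
  - order 4 (Cable): customer_id=2 -> matches Dave
  - order 5 (Tablet): customer_id=3 -> matches Bob
  - order 6 (Monitor): customer_id=2 -> matches Dave
  - order 7 (Chair): customer_id=NULL, no match -> kept with NULL
  - order 8 (Headphones): customer_id=2 -> matches Dave
  - order 9 (Laptop): customer_id=3 -> matches Bob
All 9 rows appear; 1 has NULL customer.

SQL:
SELECT a.product, b.name AS customer
FROM orders a
LEFT JOIN customers b ON a.customer_id = b.id

Result:
product    | customer
-----------+---------
Mouse      | Dave    
Printer    | Iris    
Pen        | Iris    
Cable      | Dave    
Tablet     | Bob     
Monitor    | Dave    
Chair      | NULL    
Headphones | Dave    
Laptop     | Bob     


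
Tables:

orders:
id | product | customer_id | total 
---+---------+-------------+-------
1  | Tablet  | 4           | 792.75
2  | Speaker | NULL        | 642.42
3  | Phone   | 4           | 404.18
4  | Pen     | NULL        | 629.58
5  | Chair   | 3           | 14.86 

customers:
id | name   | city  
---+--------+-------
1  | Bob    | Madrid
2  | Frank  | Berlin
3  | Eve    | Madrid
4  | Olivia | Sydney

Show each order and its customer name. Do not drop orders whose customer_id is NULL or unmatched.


LEFT JOIN keeps every row from orders (the left table); where customer_id has no match in customers, the customer columns become NULL. Walk through each order:
  - order 1 (Tablet): customer_id=4 -> matches Olivia
  - order 2 (Speaker): customer_id=NULL, no match -> kept with NULL
  - order 3 (Phone): customer_id=4 -> matches Olivia
  - order 4 (Pen): customer_id=NULL, no match -> kept with NULL
  - order 5 (Chair): customer_id=3 -> matches Eve
All 5 rows appear; 2 have NULL customer.

SQL:
SELECT a.product, b.name AS customer
FROM orders a
LEFT JOIN customers b ON a.customer_id = b.id

Result:
product | customer
--------+---------
Tablet  | Olivia  
Speaker | NULL    
Phone   | Olivia  
Pen     | NULL    
Chair   | Eve     


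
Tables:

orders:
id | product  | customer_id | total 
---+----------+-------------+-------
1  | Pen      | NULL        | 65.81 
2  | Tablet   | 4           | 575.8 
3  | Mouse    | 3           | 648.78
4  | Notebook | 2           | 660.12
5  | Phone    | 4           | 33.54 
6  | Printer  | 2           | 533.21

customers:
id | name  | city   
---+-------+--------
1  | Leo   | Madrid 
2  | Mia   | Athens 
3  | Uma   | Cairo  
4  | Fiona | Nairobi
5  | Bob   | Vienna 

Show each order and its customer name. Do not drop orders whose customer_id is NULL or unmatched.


LEFT JOIN keeps every row from orders (the left table); where customer_id has no match in customers, the customer columns become NULL. Walk through each order:
  - order 1 (Pen): customer_id=NULL, no match -> kept with NULL
  - order 2 (Tablet): customer_id=4 -> matches Fiona
  - order 3 (Mouse): customer_id=3 -> matches Uma
  - order 4 (Notebook): customer_id=2 -> matches Mia
  - order 5 (Phone): customer_id=4 -> matches Fiona
  - order 6 (Printer): customer_id=2 -> matches Mia
All 6 rows appear; 1 has NULL customer.

SQL:
SELECT a.product, b.name AS customer
FROM orders a
LEFT JOIN customers b ON a.customer_id = b.id

Result:
product  | customer
---------+---------
Pen      | NULL    
Tablet   | Fiona   
Mouse    | Uma     
Notebook | Mia     
Phone    | Fiona   
Printer  | Mia     


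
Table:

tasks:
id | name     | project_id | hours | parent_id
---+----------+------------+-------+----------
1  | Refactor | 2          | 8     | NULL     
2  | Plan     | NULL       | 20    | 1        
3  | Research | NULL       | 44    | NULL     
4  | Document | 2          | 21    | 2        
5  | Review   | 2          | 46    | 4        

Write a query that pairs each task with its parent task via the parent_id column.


This is a self-join: tasks is joined to a second copy of itself, matching each row's parent_id to another row's id. Use LEFT JOIN so rows with parent_id=NULL are kept.
  - task 1 (Refactor): parent_id=NULL -> NULL
  - task 2 (Plan): parent_id=1 -> Refactor
  - task 3 (Research): parent_id=NULL -> NULL
  - task 4 (Document): parent_id=2 -> Plan
  - task 5 (Review): parent_id=4 -> Document

SQL:
SELECT a.name AS item, b.name AS parent
FROM tasks a
LEFT JOIN tasks b ON a.parent_id = b.id

Result:
item     | parent  
---------+---------
Refactor | NULL    
Plan     | Refactor
Research | NULL    
Document | Plan    
Review   | Document


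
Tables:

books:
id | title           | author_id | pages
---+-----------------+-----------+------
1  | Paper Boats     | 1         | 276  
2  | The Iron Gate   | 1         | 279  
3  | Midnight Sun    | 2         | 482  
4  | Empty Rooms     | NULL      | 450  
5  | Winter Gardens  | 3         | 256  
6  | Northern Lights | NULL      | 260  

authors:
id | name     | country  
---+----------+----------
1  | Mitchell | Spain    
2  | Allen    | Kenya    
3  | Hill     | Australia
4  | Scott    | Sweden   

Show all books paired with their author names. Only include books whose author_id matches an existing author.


INNER JOIN keeps only books rows whose author_id matches an id in authors. Walk through each book:
  - book 1 (Paper Boats): author_id=1 -> matches Mitchell
  - book 2 (The Iron Gate): author_id=1 -> matches Mitchell
  - book 3 (Midnight Sun): author_id=2 -> matches Allen
  - book 4 (Empty Rooms): author_id=NULL, no match -> dropped
  - book 5 (Winter Gardens): author_id=3 -> matches Hill
  - book 6 (Northern Lights): author_id=NULL, no match -> dropped
So 2 of 6 rows are dropped.

SQL:
SELECT a.title, b.name AS author
FROM books a
INNER JOIN authors b ON a.author_id = b.id

Result:
title          | author  
---------------+---------
Paper Boats    | Mitchell
The Iron Gate  | Mitchell
Midnight Sun   | Allen   
Winter Gardens | Hill    


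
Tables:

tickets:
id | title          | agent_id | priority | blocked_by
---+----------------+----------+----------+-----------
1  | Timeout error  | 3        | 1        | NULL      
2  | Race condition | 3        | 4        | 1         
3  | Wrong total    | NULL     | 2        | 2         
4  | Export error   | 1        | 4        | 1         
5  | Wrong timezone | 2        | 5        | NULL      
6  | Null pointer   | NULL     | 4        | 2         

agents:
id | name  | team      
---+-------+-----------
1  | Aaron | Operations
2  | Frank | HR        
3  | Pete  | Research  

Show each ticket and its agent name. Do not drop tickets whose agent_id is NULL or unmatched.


LEFT JOIN keeps every row from tickets (the left table); where agent_id has no match in agents, the agent columns become NULL. Walk through each ticket:
  - ticket 1 (Timeout error): agent_id=3 -> matches Pete
  - ticket 2 (Race condition): agent_id=3 -> matches Pete
  - ticket 3 (Wrong total): agent_id=NULL, no match -> kept with NULL
  - ticket 4 (Export error): agent_id=1 -> matches Aaron
  - ticket 5 (Wrong timezone): agent_id=2 -> matches Frank
  - ticket 6 (Null pointer): agent_id=NULL, no match -> kept with NULL
All 6 rows appear; 2 have NULL agent.

SQL:
SELECT a.title, b.name AS agent
FROM tickets a
LEFT JOIN agents b ON a.agent_id = b.id

Result:
title          | agent
---------------+------
Timeout error  | Pete 
Race condition | Pete 
Wrong total    | NULL 
Export error   | Aaron
Wrong timezone | Frank
Null pointer   | NULL 


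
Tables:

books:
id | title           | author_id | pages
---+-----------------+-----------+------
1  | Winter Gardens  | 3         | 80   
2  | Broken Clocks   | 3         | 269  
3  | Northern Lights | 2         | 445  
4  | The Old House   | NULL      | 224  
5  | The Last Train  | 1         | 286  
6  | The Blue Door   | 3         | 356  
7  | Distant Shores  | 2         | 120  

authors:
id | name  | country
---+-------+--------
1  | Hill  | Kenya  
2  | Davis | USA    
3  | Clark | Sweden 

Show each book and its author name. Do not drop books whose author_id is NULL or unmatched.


LEFT JOIN keeps every row from books (the left table); where author_id has no match in authors, the author columns become NULL. Walk through each book:
  - book 1 (Winter Gardens): author_id=3 -> matches Clark
  - book 2 (Broken Clocks): author_id=3 -> matches Clark
  - book 3 (Northern Lights): author_id=2 -> matches Davis
  - book 4 (The Old House): author_id=NULL, no match -> kept with NULL
  - book 5 (The Last Train): author_id=1 -> matches Hill
  - book 6 (The Blue Door): author_id=3 -> matches Clark
  - book 7 (Distant Shores): author_id=2 -> matches Davis
All 7 rows appear; 1 has NULL author.

SQL:
SELECT a.title, b.name AS author
FROM books a
LEFT JOIN authors b ON a.author_id = b.id

Result:
title           | author
----------------+-------
Winter Gardens  | Clark 
Broken Clocks   | Clark 
Northern Lights | Davis 
The Old House   | NULL  
The Last Train  | Hill  
The Blue Door   | Clark 
Distant Shores  | Davis 


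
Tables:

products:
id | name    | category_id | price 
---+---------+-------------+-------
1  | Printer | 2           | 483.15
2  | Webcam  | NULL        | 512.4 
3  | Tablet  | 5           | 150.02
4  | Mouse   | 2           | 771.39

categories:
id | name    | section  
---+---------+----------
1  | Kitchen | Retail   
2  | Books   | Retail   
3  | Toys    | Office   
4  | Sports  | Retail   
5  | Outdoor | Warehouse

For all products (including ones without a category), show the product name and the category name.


LEFT JOIN keeps every row from products (the left table); where category_id has no match in categories, the category columns become NULL. Walk through each product:
  - product 1 (Printer): category_id=2 -> matches Books
  - product 2 (Webcam): category_id=NULL, no match -> kept with NULL
  - product 3 (Tablet): category_id=5 -> matches Outdoor
  - product 4 (Mouse): category_id=2 -> matches Books
All 4 rows appear; 1 has NULL category.

SQL:
SELECT a.name, b.name AS category
FROM products a
LEFT JOIN categories b ON a.category_id = b.id

Result:
name    | category
--------+---------
Printer | Books   
Webcam  | NULL    
Tablet  | Outdoor 
Mouse   | Books   


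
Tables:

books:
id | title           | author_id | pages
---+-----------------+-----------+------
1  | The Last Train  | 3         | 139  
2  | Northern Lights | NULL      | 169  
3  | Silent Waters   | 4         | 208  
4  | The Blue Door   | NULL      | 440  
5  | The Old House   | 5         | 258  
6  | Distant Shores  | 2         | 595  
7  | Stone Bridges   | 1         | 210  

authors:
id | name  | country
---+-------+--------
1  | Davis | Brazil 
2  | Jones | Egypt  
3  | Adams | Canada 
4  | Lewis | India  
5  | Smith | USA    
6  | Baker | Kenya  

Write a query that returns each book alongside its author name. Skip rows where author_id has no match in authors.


INNER JOIN keeps only books rows whose author_id matches an id in authors. Walk through each book:
  - book 1 (The Last Train): author_id=3 -> matches Adams
  - book 2 (Northern Lights): author_id=NULL, no match -> dropped
  - book 3 (Silent Waters): author_id=4 -> matches Lewis
  - book 4 (The Blue Door): author_id=NULL, no match -> dropped
  - book 5 (The Old House): author_id=5 -> matches Smith
  - book 6 (Distant Shores): author_id=2 -> matches Jones
  - book 7 (Stone Bridges): author_id=1 -> matches Davis
So 2 of 7 rows are dropped.

SQL:
SELECT a.title, b.name AS author
FROM books a
INNER JOIN authors b ON a.author_id = b.id

Result:
title          | author
---------------+-------
The Last Train | Adams 
Silent Waters  | Lewis 
The Old House  | Smith 
Distant Shores | Jones 
Stone Bridges  | Davis 


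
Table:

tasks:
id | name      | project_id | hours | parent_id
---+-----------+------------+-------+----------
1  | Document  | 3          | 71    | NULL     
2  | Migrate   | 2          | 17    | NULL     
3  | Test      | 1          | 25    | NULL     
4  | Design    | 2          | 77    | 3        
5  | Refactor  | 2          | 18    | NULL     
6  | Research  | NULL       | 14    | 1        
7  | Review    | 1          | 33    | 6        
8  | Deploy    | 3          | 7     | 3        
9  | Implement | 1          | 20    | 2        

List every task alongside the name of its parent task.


This is a self-join: tasks is joined to a second copy of itself, matching each row's parent_id to another row's id. Use LEFT JOIN so rows with parent_id=NULL are kept.
  - task 1 (Document): parent_id=NULL -> NULL
  - task 2 (Migrate): parent_id=NULL -> NULL
  - task 3 (Test): parent_id=NULL -> NULL
  - task 4 (Design): parent_id=3 -> Test
  - task 5 (Refactor): parent_id=NULL -> NULL
  - task 6 (Research): parent_id=1 -> Document
  - task 7 (Review): parent_id=6 -> Research
  - task 8 (Deploy): parent_id=3 -> Test
  - task 9 (Implement): parent_id=2 -> Migrate

SQL:
SELECT a.name AS item, b.name AS parent
FROM tasks a
LEFT JOIN tasks b ON a.parent_id = b.id

Result:
item      | parent  
----------+---------
Document  | NULL    
Migrate   | NULL    
Test      | NULL    
Design    | Test    
Refactor  | NULL    
Research  | Document
Review    | Research
Deploy    | Test    
Implement | Migrate 


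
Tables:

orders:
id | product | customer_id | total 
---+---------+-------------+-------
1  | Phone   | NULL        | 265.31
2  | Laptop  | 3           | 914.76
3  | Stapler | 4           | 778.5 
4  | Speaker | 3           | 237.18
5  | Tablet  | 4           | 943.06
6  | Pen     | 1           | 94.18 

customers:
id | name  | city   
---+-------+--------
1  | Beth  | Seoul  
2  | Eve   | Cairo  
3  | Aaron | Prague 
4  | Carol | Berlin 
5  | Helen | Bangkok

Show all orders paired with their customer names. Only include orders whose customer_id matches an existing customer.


INNER JOIN keeps only orders rows whose customer_id matches an id in customers. Walk through each order:
  - order 1 (Phone): customer_id=NULL, no match -> dropped
  - order 2 (Laptop): customer_id=3 -> matches Aaron
  - order 3 (Stapler): customer_id=4 -> matches Carol
  - order 4 (Speaker): customer_id=3 -> matches Aaron
  - order 5 (Tablet): customer_id=4 -> matches Carol
  - order 6 (Pen): customer_id=1 -> matches Beth
So 1 of 6 rows is dropped.

SQL:
SELECT a.product, b.name AS customer
FROM orders a
INNER JOIN customers b ON a.customer_id = b.id

Result:
product | customer
--------+---------
Laptop  | Aaron   
Stapler | Carol   
Speaker | Aaron   
Tablet  | Carol   
Pen     | Beth    


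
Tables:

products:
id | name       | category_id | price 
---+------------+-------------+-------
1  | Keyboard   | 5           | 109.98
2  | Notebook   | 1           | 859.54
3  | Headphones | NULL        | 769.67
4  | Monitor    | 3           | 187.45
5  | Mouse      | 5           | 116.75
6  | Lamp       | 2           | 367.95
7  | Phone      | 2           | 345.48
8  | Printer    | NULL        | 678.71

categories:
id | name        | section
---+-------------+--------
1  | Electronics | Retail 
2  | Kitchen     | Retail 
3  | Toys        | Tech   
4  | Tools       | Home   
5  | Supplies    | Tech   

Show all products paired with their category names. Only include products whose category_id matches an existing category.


INNER JOIN keeps only products rows whose category_id matches an id in categories. Walk through each product:
  - product 1 (Keyboard): category_id=5 -> matches Supplies
  - product 2 (Notebook): category_id=1 -> matches Electronics
  - product 3 (Headphones): category_id=NULL, no match -> dropped
  - product 4 (Monitor): category_id=3 -> matches Toys
  - product 5 (Mouse): category_id=5 -> matches Supplies
  - product 6 (Lamp): category_id=2 -> matches Kitchen
  - product 7 (Phone): category_id=2 -> matches Kitchen
  - product 8 (Printer): category_id=NULL, no match -> dropped
So 2 of 8 rows are dropped.

SQL:
SELECT a.name, b.name AS category
FROM products a
INNER JOIN categories b ON a.category_id = b.id

Result:
name     | category   
---------+------------
Keyboard | Supplies   
Notebook | Electronics
Monitor  | Toys       
Mouse    | Supplies   
Lamp     | Kitchen    
Phone    | Kitchen    


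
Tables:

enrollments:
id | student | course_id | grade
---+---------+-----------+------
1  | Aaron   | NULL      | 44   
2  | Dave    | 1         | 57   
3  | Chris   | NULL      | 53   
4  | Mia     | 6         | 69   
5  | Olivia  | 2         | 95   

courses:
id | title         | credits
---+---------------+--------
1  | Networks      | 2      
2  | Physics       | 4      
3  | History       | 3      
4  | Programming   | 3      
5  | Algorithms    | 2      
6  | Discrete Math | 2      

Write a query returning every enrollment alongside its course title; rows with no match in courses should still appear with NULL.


LEFT JOIN keeps every row from enrollments (the left table); where course_id has no match in courses, the course columns become NULL. Walk through each enrollment:
  - enrollment 1 (Aaron): course_id=NULL, no match -> kept with NULL
  - enrollment 2 (Dave): course_id=1 -> matches Networks
  - enrollment 3 (Chris): course_id=NULL, no match -> kept with NULL
  - enrollment 4 (Mia): course_id=6 -> matches Discrete Math
  - enrollment 5 (Olivia): course_id=2 -> matches Physics
All 5 rows appear; 2 have NULL course.

SQL:
SELECT a.student, b.title AS course
FROM enrollments a
LEFT JOIN courses b ON a.course_id = b.id

Result:
student | course       
--------+--------------
Aaron   | NULL         
Dave    | Networks     
Chris   | NULL         
Mia     | Discrete Math
Olivia  | Physics      


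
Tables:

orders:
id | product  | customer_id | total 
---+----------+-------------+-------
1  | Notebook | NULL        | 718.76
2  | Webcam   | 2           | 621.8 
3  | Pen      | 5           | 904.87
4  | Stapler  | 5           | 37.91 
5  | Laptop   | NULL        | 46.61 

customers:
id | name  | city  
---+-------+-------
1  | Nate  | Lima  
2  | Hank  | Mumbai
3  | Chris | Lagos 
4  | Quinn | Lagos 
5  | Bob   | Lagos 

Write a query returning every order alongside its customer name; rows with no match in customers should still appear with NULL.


LEFT JOIN keeps every row from orders (the left table); where customer_id has no match in customers, the customer columns become NULL. Walk through each order:
  - order 1 (Notebook): customer_id=NULL, no match -> kept with NULL
  - order 2 (Webcam): customer_id=2 -> matches Hank
  - order 3 (Pen): customer_id=5 -> matches Bob
  - order 4 (Stapler): customer_id=5 -> matches Bob
  - order 5 (Laptop): customer_id=NULL, no match -> kept with NULL
All 5 rows appear; 2 have NULL customer.

SQL:
SELECT a.product, b.name AS customer
FROM orders a
LEFT JOIN customers b ON a.customer_id = b.id

Result:
product  | customer
---------+---------
Notebook | NULL    
Webcam   | Hank    
Pen      | Bob     
Stapler  | Bob     
Laptop   | NULL    


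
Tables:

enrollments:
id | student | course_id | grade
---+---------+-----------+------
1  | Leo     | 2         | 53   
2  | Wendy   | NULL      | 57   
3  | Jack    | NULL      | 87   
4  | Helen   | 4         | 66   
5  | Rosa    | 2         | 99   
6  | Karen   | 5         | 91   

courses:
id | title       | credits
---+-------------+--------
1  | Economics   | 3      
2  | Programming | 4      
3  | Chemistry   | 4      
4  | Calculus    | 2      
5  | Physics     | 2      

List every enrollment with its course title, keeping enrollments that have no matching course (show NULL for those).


LEFT JOIN keeps every row from enrollments (the left table); where course_id has no match in courses, the course columns become NULL. Walk through each enrollment:
  - enrollment 1 (Leo): course_id=2 -> matches Programming
  - enrollment 2 (Wendy): course_id=NULL, no match -> kept with NULL
  - enrollment 3 (Jack): course_id=NULL, no match -> kept with NULL
  - enrollment 4 (Helen): course_id=4 -> matches Calculus
  - enrollment 5 (Rosa): course_id=2 -> matches Programming
  - enrollment 6 (Karen): course_id=5 -> matches Physics
All 6 rows appear; 2 have NULL course.

SQL:
SELECT a.student, b.title AS course
FROM enrollments a
LEFT JOIN courses b ON a.course_id = b.id

Result:
student | course     
--------+------------
Leo     | Programming
Wendy   | NULL       
Jack    | NULL       
Helen   | Calculus   
Rosa    | Programming
Karen   | Physics    


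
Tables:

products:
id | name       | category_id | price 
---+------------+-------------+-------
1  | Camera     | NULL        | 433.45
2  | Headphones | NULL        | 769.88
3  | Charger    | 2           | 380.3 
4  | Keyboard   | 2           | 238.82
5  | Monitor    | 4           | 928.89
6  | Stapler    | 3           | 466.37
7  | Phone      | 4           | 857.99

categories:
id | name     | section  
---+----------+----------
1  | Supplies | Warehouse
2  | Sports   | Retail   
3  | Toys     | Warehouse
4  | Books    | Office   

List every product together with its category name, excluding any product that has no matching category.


INNER JOIN keeps only products rows whose category_id matches an id in categories. Walk through each product:
  - product 1 (Camera): category_id=NULL, no match -> dropped
  - product 2 (Headphones): category_id=NULL, no match -> dropped
  - product 3 (Charger): category_id=2 -> matches Sports
  - product 4 (Keyboard): category_id=2 -> matches Sports
  - product 5 (Monitor): category_id=4 -> matches Books
  - product 6 (Stapler): category_id=3 -> matches Toys
  - product 7 (Phone): category_id=4 -> matches Books
So 2 of 7 rows are dropped.

SQL:
SELECT a.name, b.name AS category
FROM products a
INNER JOIN categories b ON a.category_id = b.id

Result:
name     | category
---------+---------
Charger  | Sports  
Keyboard | Sports  
Monitor  | Books   
Stapler  | Toys    
Phone    | Books   


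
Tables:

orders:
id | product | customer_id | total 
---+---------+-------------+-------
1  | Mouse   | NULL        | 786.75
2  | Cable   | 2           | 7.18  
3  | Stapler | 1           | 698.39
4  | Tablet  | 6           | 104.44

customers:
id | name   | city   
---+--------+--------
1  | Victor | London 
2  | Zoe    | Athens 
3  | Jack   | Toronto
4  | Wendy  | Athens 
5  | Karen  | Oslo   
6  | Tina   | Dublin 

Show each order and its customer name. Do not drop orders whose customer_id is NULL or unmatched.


LEFT JOIN keeps every row from orders (the left table); where customer_id has no match in customers, the customer columns become NULL. Walk through each order:
  - order 1 (Mouse): customer_id=NULL, no match -> kept with NULL
  - order 2 (Cable): customer_id=2 -> matches Zoe
  - order 3 (Stapler): customer_id=1 -> matches Victor
  - order 4 (Tablet): customer_id=6 -> matches Tina
All 4 rows appear; 1 has NULL customer.

SQL:
SELECT a.product, b.name AS customer
FROM orders a
LEFT JOIN customers b ON a.customer_id = b.id

Result:
product | customer
--------+---------
Mouse   | NULL    
Cable   | Zoe     
Stapler | Victor  
Tablet  | Tina    


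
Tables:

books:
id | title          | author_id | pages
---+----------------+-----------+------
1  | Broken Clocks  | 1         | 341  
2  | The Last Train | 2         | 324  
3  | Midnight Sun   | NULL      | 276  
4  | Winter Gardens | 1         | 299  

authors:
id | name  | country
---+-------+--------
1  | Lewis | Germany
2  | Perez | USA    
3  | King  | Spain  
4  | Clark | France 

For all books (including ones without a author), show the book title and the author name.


LEFT JOIN keeps every row from books (the left table); where author_id has no match in authors, the author columns become NULL. Walk through each book:
  - book 1 (Broken Clocks): author_id=1 -> matches Lewis
  - book 2 (The Last Train): author_id=2 -> matches Perez
  - book 3 (Midnight Sun): author_id=NULL, no match -> kept with NULL
  - book 4 (Winter Gardens): author_id=1 -> matches Lewis
All 4 rows appear; 1 has NULL author.

SQL:
SELECT a.title, b.name AS author
FROM books a
LEFT JOIN authors b ON a.author_id = b.id

Result:
title          | author
---------------+-------
Broken Clocks  | Lewis 
The Last Train | Perez 
Midnight Sun   | NULL  
Winter Gardens | Lewis 


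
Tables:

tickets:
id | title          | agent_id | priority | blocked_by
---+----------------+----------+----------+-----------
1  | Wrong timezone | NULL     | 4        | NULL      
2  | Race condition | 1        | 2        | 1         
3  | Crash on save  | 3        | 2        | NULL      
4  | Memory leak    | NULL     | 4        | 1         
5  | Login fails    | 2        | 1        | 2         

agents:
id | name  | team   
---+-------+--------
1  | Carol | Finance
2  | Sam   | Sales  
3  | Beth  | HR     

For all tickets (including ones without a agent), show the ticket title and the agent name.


LEFT JOIN keeps every row from tickets (the left table); where agent_id has no match in agents, the agent columns become NULL. Walk through each ticket:
  - ticket 1 (Wrong timezone): agent_id=NULL, no match -> kept with NULL
  - ticket 2 (Race condition): agent_id=1 -> matches Carol
  - ticket 3 (Crash on save): agent_id=3 -> matches Beth
  - ticket 4 (Memory leak): agent_id=NULL, no match -> kept with NULL
  - ticket 5 (Login fails): agent_id=2 -> matches Sam
All 5 rows appear; 2 have NULL agent.

SQL:
SELECT a.title, b.name AS agent
FROM tickets a
LEFT JOIN agents b ON a.agent_id = b.id

Result:
title          | agent
---------------+------
Wrong timezone | NULL 
Race condition | Carol
Crash on save  | Beth 
Memory leak    | NULL 
Login fails    | Sam  


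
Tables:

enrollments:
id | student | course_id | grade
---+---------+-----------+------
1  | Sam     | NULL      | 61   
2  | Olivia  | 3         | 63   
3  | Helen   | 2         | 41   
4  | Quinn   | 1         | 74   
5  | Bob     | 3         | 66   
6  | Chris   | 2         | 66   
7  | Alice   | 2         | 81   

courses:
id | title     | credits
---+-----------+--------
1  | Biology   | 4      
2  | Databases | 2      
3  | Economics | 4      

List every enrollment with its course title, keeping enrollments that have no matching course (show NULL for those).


LEFT JOIN keeps every row from enrollments (the left table); where course_id has no match in courses, the course columns become NULL. Walk through each enrollment:
  - enrollment 1 (Sam): course_id=NULL, no match -> kept with NULL
  - enrollment 2 (Olivia): course_id=3 -> matches Economics
  - enrollment 3 (Helen): course_id=2 -> matches Databases
  - enrollment 4 (Quinn): course_id=1 -> matches Biology
  - enrollment 5 (Bob): course_id=3 -> matches Economics
  - enrollment 6 (Chris): course_id=2 -> matches Databases
  - enrollment 7 (Alice): course_id=2 -> matches Databases
All 7 rows appear; 1 has NULL course.

SQL:
SELECT a.student, b.title AS course
FROM enrollments a
LEFT JOIN courses b ON a.course_id = b.id

Result:
student | course   
--------+----------
Sam     | NULL     
Olivia  | Economics
Helen   | Databases
Quinn   | Biology  
Bob     | Economics
Chris   | Databases
Alice   | Databases


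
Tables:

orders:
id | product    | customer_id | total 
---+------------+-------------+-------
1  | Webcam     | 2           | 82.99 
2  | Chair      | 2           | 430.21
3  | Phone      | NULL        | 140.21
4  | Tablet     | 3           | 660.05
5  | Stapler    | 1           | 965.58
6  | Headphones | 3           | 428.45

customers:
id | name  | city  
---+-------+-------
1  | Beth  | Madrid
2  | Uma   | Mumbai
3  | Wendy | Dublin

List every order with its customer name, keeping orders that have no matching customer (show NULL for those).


LEFT JOIN keeps every row from orders (the left table); where customer_id has no match in customers, the customer columns become NULL. Walk through each order:
  - order 1 (Webcam): customer_id=2 -> matches Uma
  - order 2 (Chair): customer_id=2 -> matches Uma
  - order 3 (Phone): customer_id=NULL, no match -> kept with NULL
  - order 4 (Tablet): customer_id=3 -> matches Wendy
  - order 5 (Stapler): customer_id=1 -> matches Beth
  - order 6 (Headphones): customer_id=3 -> matches Wendy
All 6 rows appear; 1 has NULL customer.

SQL:
SELECT a.product, b.name AS customer
FROM orders a
LEFT JOIN customers b ON a.customer_id = b.id

Result:
product    | customer
-----------+---------
Webcam     | Uma     
Chair      | Uma     
Phone      | NULL    
Tablet     | Wendy   
Stapler    | Beth    
Headphones | Wendy   


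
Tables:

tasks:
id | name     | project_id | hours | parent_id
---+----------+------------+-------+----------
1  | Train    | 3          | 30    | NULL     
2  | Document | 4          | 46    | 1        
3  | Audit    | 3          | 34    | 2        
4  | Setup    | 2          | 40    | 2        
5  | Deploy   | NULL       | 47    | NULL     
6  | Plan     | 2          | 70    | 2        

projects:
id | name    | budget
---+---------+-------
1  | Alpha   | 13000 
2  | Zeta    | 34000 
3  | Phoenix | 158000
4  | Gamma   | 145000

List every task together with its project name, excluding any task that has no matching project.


INNER JOIN keeps only tasks rows whose project_id matches an id in projects. Walk through each task:
  - task 1 (Train): project_id=3 -> matches Phoenix
  - task 2 (Document): project_id=4 -> matches Gamma
  - task 3 (Audit): project_id=3 -> matches Phoenix
  - task 4 (Setup): project_id=2 -> matches Zeta
  - task 5 (Deploy): project_id=NULL, no match -> dropped
  - task 6 (Plan): project_id=2 -> matches Zeta
So 1 of 6 rows is dropped.

SQL:
SELECT a.name, b.name AS project
FROM tasks a
INNER JOIN projects b ON a.project_id = b.id

Result:
name     | project
---------+--------
Train    | Phoenix
Document | Gamma  
Audit    | Phoenix
Setup    | Zeta   
Plan     | Zeta   


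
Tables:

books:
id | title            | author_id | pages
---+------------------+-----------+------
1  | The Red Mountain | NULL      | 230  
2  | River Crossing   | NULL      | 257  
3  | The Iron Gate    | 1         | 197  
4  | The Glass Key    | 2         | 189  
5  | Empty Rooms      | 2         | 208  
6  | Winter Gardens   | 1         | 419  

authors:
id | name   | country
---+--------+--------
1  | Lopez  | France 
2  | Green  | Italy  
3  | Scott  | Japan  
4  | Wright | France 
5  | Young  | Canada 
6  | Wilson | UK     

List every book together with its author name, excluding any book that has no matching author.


INNER JOIN keeps only books rows whose author_id matches an id in authors. Walk through each book:
  - book 1 (The Red Mountain): author_id=NULL, no match -> dropped
  - book 2 (River Crossing): author_id=NULL, no match -> dropped
  - book 3 (The Iron Gate): author_id=1 -> matches Lopez
  - book 4 (The Glass Key): author_id=2 -> matches Green
  - book 5 (Empty Rooms): author_id=2 -> matches Green
  - book 6 (Winter Gardens): author_id=1 -> matches Lopez
So 2 of 6 rows are dropped.

SQL:
SELECT a.title, b.name AS author
FROM books a
INNER JOIN authors b ON a.author_id = b.id

Result:
title          | author
---------------+-------
The Iron Gate  | Lopez 
The Glass Key  | Green 
Empty Rooms    | Green 
Winter Gardens | Lopez 


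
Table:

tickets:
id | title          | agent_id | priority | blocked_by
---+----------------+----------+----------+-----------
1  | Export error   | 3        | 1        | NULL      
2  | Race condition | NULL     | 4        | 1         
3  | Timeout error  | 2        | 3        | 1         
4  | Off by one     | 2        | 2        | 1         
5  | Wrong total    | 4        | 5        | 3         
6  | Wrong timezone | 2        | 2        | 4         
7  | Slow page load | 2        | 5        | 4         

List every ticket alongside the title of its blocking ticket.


This is a self-join: tickets is joined to a second copy of itself, matching each row's blocked_by to another row's id. Use LEFT JOIN so rows with blocked_by=NULL are kept.
  - ticket 1 (Export error): blocked_by=NULL -> NULL
  - ticket 2 (Race condition): blocked_by=1 -> Export error
  - ticket 3 (Timeout error): blocked_by=1 -> Export error
  - ticket 4 (Off by one): blocked_by=1 -> Export error
  - ticket 5 (Wrong total): blocked_by=3 -> Timeout error
  - ticket 6 (Wrong timezone): blocked_by=4 -> Off by one
  - ticket 7 (Slow page load): blocked_by=4 -> Off by one

SQL:
SELECT a.title AS item, b.title AS blocked_by
FROM tickets a
LEFT JOIN tickets b ON a.blocked_by = b.id

Result:
item           | blocked_by   
---------------+--------------
Export error   | NULL         
Race condition | Export error 
Timeout error  | Export error 
Off by one     | Export error 
Wrong total    | Timeout error
Wrong timezone | Off by one   
Slow page load | Off by one   


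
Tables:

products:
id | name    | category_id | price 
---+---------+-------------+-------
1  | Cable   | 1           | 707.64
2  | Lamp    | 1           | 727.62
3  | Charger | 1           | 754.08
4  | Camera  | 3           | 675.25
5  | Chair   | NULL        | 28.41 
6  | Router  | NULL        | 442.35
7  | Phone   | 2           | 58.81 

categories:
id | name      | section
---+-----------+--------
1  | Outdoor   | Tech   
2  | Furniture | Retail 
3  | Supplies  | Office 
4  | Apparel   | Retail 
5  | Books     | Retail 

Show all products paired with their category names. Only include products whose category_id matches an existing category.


INNER JOIN keeps only products rows whose category_id matches an id in categories. Walk through each product:
  - product 1 (Cable): category_id=1 -> matches Outdoor
  - product 2 (Lamp): category_id=1 -> matches Outdoor
  - product 3 (Charger): category_id=1 -> matches Outdoor
  - product 4 (Camera): category_id=3 -> matches Supplies
  - product 5 (Chair): category_id=NULL, no match -> dropped
  - product 6 (Router): category_id=NULL, no match -> dropped
  - product 7 (Phone): category_id=2 -> matches Furniture
So 2 of 7 rows are dropped.

SQL:
SELECT a.name, b.name AS category
FROM products a
INNER JOIN categories b ON a.category_id = b.id

Result:
name    | category 
--------+----------
Cable   | Outdoor  
Lamp    | Outdoor  
Charger | Outdoor  
Camera  | Supplies 
Phone   | Furniture


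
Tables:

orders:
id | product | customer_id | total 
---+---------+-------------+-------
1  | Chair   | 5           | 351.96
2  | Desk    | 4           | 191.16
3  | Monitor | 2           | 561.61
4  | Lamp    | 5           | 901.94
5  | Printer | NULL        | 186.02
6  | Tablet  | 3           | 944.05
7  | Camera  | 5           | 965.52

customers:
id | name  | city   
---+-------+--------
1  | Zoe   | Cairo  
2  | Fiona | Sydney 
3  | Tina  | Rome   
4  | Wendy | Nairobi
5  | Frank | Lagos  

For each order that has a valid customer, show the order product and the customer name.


INNER JOIN keeps only orders rows whose customer_id matches an id in customers. Walk through each order:
  - order 1 (Chair): customer_id=5 -> matches Frank
  - order 2 (Desk): customer_id=4 -> matches Wendy
  - order 3 (Monitor): customer_id=2 -> matches Fiona
  - order 4 (Lamp): customer_id=5 -> matches Frank
  - order 5 (Printer): customer_id=NULL, no match -> dropped
  - order 6 (Tablet): customer_id=3 -> matches Tina
  - order 7 (Camera): customer_id=5 -> matches Frank
So 1 of 7 rows is dropped.

SQL:
SELECT a.product, b.name AS customer
FROM orders a
INNER JOIN customers b ON a.customer_id = b.id

Result:
product | customer
--------+---------
Chair   | Frank   
Desk    | Wendy   
Monitor | Fiona   
Lamp    | Frank   
Tablet  | Tina    
Camera  | Frank   
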